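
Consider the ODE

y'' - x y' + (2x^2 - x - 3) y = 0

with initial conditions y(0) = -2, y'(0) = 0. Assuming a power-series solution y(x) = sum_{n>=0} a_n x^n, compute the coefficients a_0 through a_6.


Ansatz: y(x) = sum_{n>=0} a_n x^n, so y'(x) = sum_{n>=1} n a_n x^(n-1) and y''(x) = sum_{n>=2} n(n-1) a_n x^(n-2).
Substitute into P(x) y'' + Q(x) y' + R(x) y = 0 with P(x) = 1, Q(x) = -x, R(x) = 2x^2 - x - 3, and match powers of x.
Initial conditions: a_0 = -2, a_1 = 0.
Setting the coefficient of each power of x to zero and solving order by order (substituting the coefficients already found):
  x^0: 2 a_2 - 3 a_0 = 0  ->  2 a_2 = 3 a_0 = -6  ->  a_2 = -3
  x^1: 6 a_3 - 4 a_1 - a_0 = 0  ->  6 a_3 = 4 a_1 + a_0 = -2  ->  a_3 = -1/3
  x^2: 12 a_4 - 5 a_2 - a_1 + 2 a_0 = 0  ->  12 a_4 = 5 a_2 + a_1 - 2 a_0 = -11  ->  a_4 = -11/12
  x^3: 20 a_5 - 6 a_3 - a_2 + 2 a_1 = 0  ->  20 a_5 = 6 a_3 + a_2 - 2 a_1 = -5  ->  a_5 = -1/4
  x^4: 30 a_6 - 7 a_4 - a_3 + 2 a_2 = 0  ->  30 a_6 = 7 a_4 + a_3 - 2 a_2 = -3/4  ->  a_6 = -1/40
Truncated series: y(x) = -2 - 3 x^2 - (1/3) x^3 - (11/12) x^4 - (1/4) x^5 - (1/40) x^6 + O(x^7).

a_0 = -2; a_1 = 0; a_2 = -3; a_3 = -1/3; a_4 = -11/12; a_5 = -1/4; a_6 = -1/40


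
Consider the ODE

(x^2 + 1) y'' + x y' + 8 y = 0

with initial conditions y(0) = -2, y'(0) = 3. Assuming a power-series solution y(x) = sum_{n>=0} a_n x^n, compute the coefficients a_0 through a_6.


Ansatz: y(x) = sum_{n>=0} a_n x^n, so y'(x) = sum_{n>=1} n a_n x^(n-1) and y''(x) = sum_{n>=2} n(n-1) a_n x^(n-2).
Substitute into P(x) y'' + Q(x) y' + R(x) y = 0 with P(x) = x^2 + 1, Q(x) = x, R(x) = 8, and match powers of x.
Initial conditions: a_0 = -2, a_1 = 3.
Setting the coefficient of each power of x to zero and solving order by order (substituting the coefficients already found):
  x^0: 2 a_2 + 8 a_0 = 0  ->  2 a_2 = -8 a_0 = 16  ->  a_2 = 8
  x^1: 6 a_3 + 9 a_1 = 0  ->  6 a_3 = -9 a_1 = -27  ->  a_3 = -9/2
  x^2: 12 a_4 + 12 a_2 = 0  ->  12 a_4 = -12 a_2 = -96  ->  a_4 = -8
  x^3: 20 a_5 + 17 a_3 = 0  ->  20 a_5 = -17 a_3 = 153/2  ->  a_5 = 153/40
  x^4: 30 a_6 + 24 a_4 = 0  ->  30 a_6 = -24 a_4 = 192  ->  a_6 = 32/5
Truncated series: y(x) = -2 + 3 x + 8 x^2 - (9/2) x^3 - 8 x^4 + (153/40) x^5 + (32/5) x^6 + O(x^7).

a_0 = -2; a_1 = 3; a_2 = 8; a_3 = -9/2; a_4 = -8; a_5 = 153/40; a_6 = 32/5


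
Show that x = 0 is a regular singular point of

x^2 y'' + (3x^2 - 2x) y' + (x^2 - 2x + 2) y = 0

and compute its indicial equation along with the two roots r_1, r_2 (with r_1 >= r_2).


Divide by x^2 to reach normal form y'' + P_1(x) y' + P_2(x) y = 0 with P_1(x) = 3 - 2/x and P_2(x) = 1 - 2/x + 2/x^2.
x = 0 is a singular point because the y'-coefficient 3 - 2/x has a pole at x = 0 and the y-coefficient 1 - 2/x + 2/x^2 has a pole at x = 0.
It is a regular singular point because x P_1(x) = p(x) = 3x - 2 and x^2 P_2(x) = q(x) = x^2 - 2x + 2 are polynomials, hence analytic at x = 0.
p(0) = -2,  q(0) = 2.
Indicial equation: r(r-1) + p(0) r + q(0) = 0, i.e. r^2 + (p(0) - 1) r + q(0) = 0, i.e. r^2 - 3 r + 2 = 0.
Discriminant: (-3)^2 - 4(2) = 1, so r = (3 ± 1)/2.
Solving: r_1 = 2, r_2 = 1.

indicial: r^2 - 3 r + 2 = 0; roots r_1 = 2, r_2 = 1


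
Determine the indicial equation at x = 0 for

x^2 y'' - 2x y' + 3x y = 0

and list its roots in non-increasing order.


Divide by x^2 to reach normal form y'' + P_1(x) y' + P_2(x) y = 0 with P_1(x) = -2/x and P_2(x) = 3/x.
x = 0 is a singular point because the y'-coefficient -2/x has a pole at x = 0 and the y-coefficient 3/x has a pole at x = 0.
It is a regular singular point because x P_1(x) = p(x) = -2 and x^2 P_2(x) = q(x) = 3x are polynomials, hence analytic at x = 0.
p(0) = -2,  q(0) = 0.
Indicial equation: r(r-1) + p(0) r + q(0) = 0, i.e. r^2 + (p(0) - 1) r + q(0) = 0, i.e. r^2 - 3 r = 0.
Discriminant: (-3)^2 - 4(0) = 9, so r = (3 ± 3)/2.
Solving: r_1 = 3, r_2 = 0.

indicial: r^2 - 3 r = 0; roots r_1 = 3, r_2 = 0


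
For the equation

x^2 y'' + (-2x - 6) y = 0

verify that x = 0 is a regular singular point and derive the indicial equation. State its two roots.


Divide by x^2 to reach normal form y'' + P_1(x) y' + P_2(x) y = 0 with P_1(x) = 0 and P_2(x) = -2/x - 6/x^2.
x = 0 is a singular point because the y-coefficient -2/x - 6/x^2 has a pole at x = 0.
It is a regular singular point because x P_1(x) = p(x) = 0 and x^2 P_2(x) = q(x) = -2x - 6 are polynomials, hence analytic at x = 0.
p(0) = 0,  q(0) = -6.
Indicial equation: r(r-1) + p(0) r + q(0) = 0, i.e. r^2 + (p(0) - 1) r + q(0) = 0, i.e. r^2 - 1 r - 6 = 0.
Discriminant: (-1)^2 - 4(-6) = 25, so r = (1 ± 5)/2.
Solving: r_1 = 3, r_2 = -2.

indicial: r^2 - 1 r - 6 = 0; roots r_1 = 3, r_2 = -2


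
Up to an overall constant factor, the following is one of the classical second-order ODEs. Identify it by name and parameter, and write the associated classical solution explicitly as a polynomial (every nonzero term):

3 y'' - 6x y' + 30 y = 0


All three coefficients share the factor 3; dividing through by 3 gives  y'' - 2x y' + 10 y = 0.
This matches the Hermite equation y'' - 2x y' + 2n y = 0 with 2n = 10, so n = 5; the polynomial solution is H_5(x).
With y = sum_k a_k x^k, matching x^k gives (k+2)(k+1) a_{k+2} = 2(k - n) a_k = 2(k - 5) a_k. The right side vanishes at k = 5, so the series with the parity of 5 terminates at degree 5.
Standard normalization: leading coefficient of H_n is 2^n, so a_5 = 2^5 = 32. Work downward with a_k = (k+1)(k+2) a_{k+2} / (2(k - n)):
  a_3 = (4)(5)(32) / (2(3 - 5)) = 640/(-4) = -160
  a_1 = (2)(3)(-160) / (2(1 - 5)) = -960/(-8) = 120
Hence H_5(x) = 32 x^5 - 160 x^3 + 120 x.

H_5(x); series = 32 x^5 - 160 x^3 + 120 x


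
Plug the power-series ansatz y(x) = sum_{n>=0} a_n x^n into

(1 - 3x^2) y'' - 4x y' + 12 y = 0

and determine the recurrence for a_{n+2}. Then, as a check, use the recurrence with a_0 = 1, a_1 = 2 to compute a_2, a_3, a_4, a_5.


Substitute y = sum_n a_n x^n.
(1 - 3 x^2) y'' contributes (n+2)(n+1) a_{n+2} - 3 n(n-1) a_n at x^n.
-4 x y'(x) contributes -4 n a_n at x^n.
12 y(x) contributes 12 a_n at x^n.
Matching x^n: (n+2)(n+1) a_{n+2} + (-3 n(n-1) - 4 n + 12) a_n = 0.
Thus a_{n+2} = (3 n(n-1) + 4 n - 12) / ((n+1)(n+2)) * a_n.

Check with a_0 = 1, a_1 = 2 (apply the recurrence for n = 0, 1, 2, 3): a_0 = 1, a_1 = 2, a_2 = -6, a_3 = -8/3, a_4 = -1, a_5 = -12/5.

a_(n+2) = (3 n(n-1) + 4 n - 12) / ((n+1)(n+2)) * a_n; check: a_0 = 1, a_1 = 2, a_2 = -6, a_3 = -8/3, a_4 = -1, a_5 = -12/5


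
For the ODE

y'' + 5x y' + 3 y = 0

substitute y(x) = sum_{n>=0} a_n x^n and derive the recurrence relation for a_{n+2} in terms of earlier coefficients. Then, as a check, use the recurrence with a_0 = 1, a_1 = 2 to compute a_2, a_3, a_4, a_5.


Substitute y = sum_n a_n x^n.
y''(x) has coefficient (n+2)(n+1) a_{n+2} at x^n;
5 x y'(x) has coefficient 5 n a_n at x^n (shift);
3 y(x) has coefficient 3 a_n at x^n.
Matching x^n: (n+2)(n+1) a_{n+2} + (5n + 3) a_n = 0.
Thus a_{n+2} = (-5n - 3) / ((n+1)(n+2)) * a_n.

Check with a_0 = 1, a_1 = 2 (apply the recurrence for n = 0, 1, 2, 3): a_0 = 1, a_1 = 2, a_2 = -3/2, a_3 = -8/3, a_4 = 13/8, a_5 = 12/5.

a_(n+2) = (-5n - 3) / ((n+1)(n+2)) * a_n; check: a_0 = 1, a_1 = 2, a_2 = -3/2, a_3 = -8/3, a_4 = 13/8, a_5 = 12/5


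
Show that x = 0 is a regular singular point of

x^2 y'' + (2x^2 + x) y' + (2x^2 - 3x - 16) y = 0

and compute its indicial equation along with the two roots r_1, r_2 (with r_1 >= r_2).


Divide by x^2 to reach normal form y'' + P_1(x) y' + P_2(x) y = 0 with P_1(x) = 2 + 1/x and P_2(x) = 2 - 3/x - 16/x^2.
x = 0 is a singular point because the y'-coefficient 2 + 1/x has a pole at x = 0 and the y-coefficient 2 - 3/x - 16/x^2 has a pole at x = 0.
It is a regular singular point because x P_1(x) = p(x) = 2x + 1 and x^2 P_2(x) = q(x) = 2x^2 - 3x - 16 are polynomials, hence analytic at x = 0.
p(0) = 1,  q(0) = -16.
Indicial equation: r(r-1) + p(0) r + q(0) = 0, i.e. r^2 + (p(0) - 1) r + q(0) = 0, i.e. r^2 - 16 = 0.
Discriminant: (0)^2 - 4(-16) = 64, so r = (0 ± 8)/2.
Solving: r_1 = 4, r_2 = -4.

indicial: r^2 - 16 = 0; roots r_1 = 4, r_2 = -4


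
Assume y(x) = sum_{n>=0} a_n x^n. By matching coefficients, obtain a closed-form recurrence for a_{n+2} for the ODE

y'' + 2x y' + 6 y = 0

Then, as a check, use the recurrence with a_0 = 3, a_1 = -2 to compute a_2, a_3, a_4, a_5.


Substitute y = sum_n a_n x^n.
y''(x) has coefficient (n+2)(n+1) a_{n+2} at x^n;
2 x y'(x) has coefficient 2 n a_n at x^n (shift);
6 y(x) has coefficient 6 a_n at x^n.
Matching x^n: (n+2)(n+1) a_{n+2} + (2n + 6) a_n = 0.
Thus a_{n+2} = (-2n - 6) / ((n+1)(n+2)) * a_n.

Check with a_0 = 3, a_1 = -2 (apply the recurrence for n = 0, 1, 2, 3): a_0 = 3, a_1 = -2, a_2 = -9, a_3 = 8/3, a_4 = 15/2, a_5 = -8/5.

a_(n+2) = (-2n - 6) / ((n+1)(n+2)) * a_n; check: a_0 = 3, a_1 = -2, a_2 = -9, a_3 = 8/3, a_4 = 15/2, a_5 = -8/5


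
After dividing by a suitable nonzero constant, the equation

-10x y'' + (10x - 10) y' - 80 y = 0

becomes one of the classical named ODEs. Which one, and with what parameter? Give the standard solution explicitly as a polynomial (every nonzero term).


All three coefficients share the factor -10; dividing through by -10 gives  x y'' + (1 - x) y' + 8 y = 0.
This matches the Laguerre equation x y'' + (1 - x) y' + n y = 0 with n = 8; the polynomial solution is L_8(x).
With y = sum_k a_k x^k, matching x^k gives (k+1)k a_{k+1} + (k+1) a_{k+1} - k a_k + n a_k = 0, i.e. (k+1)^2 a_{k+1} = (k - n) a_k = (k - 8) a_k. The right side vanishes at k = 8, so the series terminates at degree 8.
Standard normalization L_n(0) = 1 gives a_0 = 1. Work upward with a_{k+1} = (k - 8) a_k / (k+1)^2:
  a_1 = (0 - 8)(1) / 1^2 = -8/1 = -8
  a_2 = (1 - 8)(-8) / 2^2 = 56/4 = 14
  a_3 = (2 - 8)(14) / 3^2 = -84/9 = -28/3
  a_4 = (3 - 8)(-28/3) / 4^2 = (140/3)/16 = 35/12
  a_5 = (4 - 8)(35/12) / 5^2 = (-35/3)/25 = -7/15
  a_6 = (5 - 8)(-7/15) / 6^2 = (7/5)/36 = 7/180
  a_7 = (6 - 8)(7/180) / 7^2 = (-7/90)/49 = -1/630
  a_8 = (7 - 8)(-1/630) / 8^2 = (1/630)/64 = 1/40320
Hence L_8(x) = x^8/40320 - x^7/630 + 7 x^6/180 - 7 x^5/15 + 35 x^4/12 - 28 x^3/3 + 14 x^2 - 8 x + 1.

L_8(x); series = x^8/40320 - x^7/630 + 7 x^6/180 - 7 x^5/15 + 35 x^4/12 - 28 x^3/3 + 14 x^2 - 8 x + 1


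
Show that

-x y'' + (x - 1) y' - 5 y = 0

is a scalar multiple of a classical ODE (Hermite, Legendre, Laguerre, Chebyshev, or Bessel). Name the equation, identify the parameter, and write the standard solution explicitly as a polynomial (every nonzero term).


All three coefficients share the factor -1; dividing through by -1 gives  x y'' + (1 - x) y' + 5 y = 0.
This matches the Laguerre equation x y'' + (1 - x) y' + n y = 0 with n = 5; the polynomial solution is L_5(x).
With y = sum_k a_k x^k, matching x^k gives (k+1)k a_{k+1} + (k+1) a_{k+1} - k a_k + n a_k = 0, i.e. (k+1)^2 a_{k+1} = (k - n) a_k = (k - 5) a_k. The right side vanishes at k = 5, so the series terminates at degree 5.
Standard normalization L_n(0) = 1 gives a_0 = 1. Work upward with a_{k+1} = (k - 5) a_k / (k+1)^2:
  a_1 = (0 - 5)(1) / 1^2 = -5/1 = -5
  a_2 = (1 - 5)(-5) / 2^2 = 20/4 = 5
  a_3 = (2 - 5)(5) / 3^2 = -15/9 = -5/3
  a_4 = (3 - 5)(-5/3) / 4^2 = (10/3)/16 = 5/24
  a_5 = (4 - 5)(5/24) / 5^2 = (-5/24)/25 = -1/120
Hence L_5(x) = -x^5/120 + 5 x^4/24 - 5 x^3/3 + 5 x^2 - 5 x + 1.

L_5(x); series = -x^5/120 + 5 x^4/24 - 5 x^3/3 + 5 x^2 - 5 x + 1


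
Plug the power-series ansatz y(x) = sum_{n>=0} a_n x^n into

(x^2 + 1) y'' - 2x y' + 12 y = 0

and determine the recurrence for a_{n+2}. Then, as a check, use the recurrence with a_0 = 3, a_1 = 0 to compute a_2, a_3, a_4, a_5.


Substitute y = sum_n a_n x^n.
(1 + 1 x^2) y'' contributes (n+2)(n+1) a_{n+2} + n(n-1) a_n at x^n.
-2 x y'(x) contributes -2 n a_n at x^n.
12 y(x) contributes 12 a_n at x^n.
Matching x^n: (n+2)(n+1) a_{n+2} + (n(n-1) - 2 n + 12) a_n = 0.
Thus a_{n+2} = (-n(n-1) + 2 n - 12) / ((n+1)(n+2)) * a_n.

Check with a_0 = 3, a_1 = 0 (apply the recurrence for n = 0, 1, 2, 3): a_0 = 3, a_1 = 0, a_2 = -18, a_3 = 0, a_4 = 15, a_5 = 0.

a_(n+2) = (-n(n-1) + 2 n - 12) / ((n+1)(n+2)) * a_n; check: a_0 = 3, a_1 = 0, a_2 = -18, a_3 = 0, a_4 = 15, a_5 = 0


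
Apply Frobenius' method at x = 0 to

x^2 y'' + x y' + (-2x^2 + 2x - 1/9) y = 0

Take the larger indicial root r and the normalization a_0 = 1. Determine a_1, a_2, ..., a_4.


Write in Frobenius form y'' + (p(x)/x) y' + (q(x)/x^2) y = 0:
  p(x) = 1,  q(x) = -2x^2 + 2x - 1/9.
Indicial equation: r(r-1) + (1) r + (-1/9) = 0 -> roots r_1 = 1/3, r_2 = -1/3.
Take r = r_1 = 1/3. Let y(x) = x^r sum_{n>=0} a_n x^n with a_0 = 1.
Substitute y = x^r sum a_n x^n and match x^{r+n}. The recurrence is
  D(n) a_n + 2 a_{n-1} - 2 a_{n-2} = 0,  where D(n) = (r+n)(r+n-1) + (1)(r+n) + (-1/9).
  a_n = [-2 a_{n-1} + 2 a_{n-2}] / D(n).
Since the indicial polynomial factors as (r - r_1)(r - r_2), D(n) = (r_1 + n - r_1)(r_1 + n - r_2) = n(n + 2/3).
Evaluating step by step (a_0 = 1):
  n = 1: D(1) = 1(1 + 2/3) = 5/3; numerator = -2(1) = -2; a_1 = (-2)/(5/3) = -6/5
  n = 2: D(2) = 2(2 + 2/3) = 16/3; numerator = -2(-6/5) + 2(1) = 22/5; a_2 = (22/5)/(16/3) = 33/40
  n = 3: D(3) = 3(3 + 2/3) = 11; numerator = -2(33/40) + 2(-6/5) = -81/20; a_3 = (-81/20)/(11) = -81/220
  n = 4: D(4) = 4(4 + 2/3) = 56/3; numerator = -2(-81/220) + 2(33/40) = 105/44; a_4 = (105/44)/(56/3) = 45/352

r = 1/3; a_0 = 1; a_1 = -6/5; a_2 = 33/40; a_3 = -81/220; a_4 = 45/352


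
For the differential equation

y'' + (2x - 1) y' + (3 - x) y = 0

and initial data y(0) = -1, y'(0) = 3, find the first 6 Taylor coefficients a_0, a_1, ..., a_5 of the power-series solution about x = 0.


Ansatz: y(x) = sum_{n>=0} a_n x^n, so y'(x) = sum_{n>=1} n a_n x^(n-1) and y''(x) = sum_{n>=2} n(n-1) a_n x^(n-2).
Substitute into P(x) y'' + Q(x) y' + R(x) y = 0 with P(x) = 1, Q(x) = 2x - 1, R(x) = 3 - x, and match powers of x.
Initial conditions: a_0 = -1, a_1 = 3.
Setting the coefficient of each power of x to zero and solving order by order (substituting the coefficients already found):
  x^0: 2 a_2 - a_1 + 3 a_0 = 0  ->  2 a_2 = a_1 - 3 a_0 = 6  ->  a_2 = 3
  x^1: 6 a_3 - 2 a_2 + 5 a_1 - a_0 = 0  ->  6 a_3 = 2 a_2 - 5 a_1 + a_0 = -10  ->  a_3 = -5/3
  x^2: 12 a_4 - 3 a_3 + 7 a_2 - a_1 = 0  ->  12 a_4 = 3 a_3 - 7 a_2 + a_1 = -23  ->  a_4 = -23/12
  x^3: 20 a_5 - 4 a_4 + 9 a_3 - a_2 = 0  ->  20 a_5 = 4 a_4 - 9 a_3 + a_2 = 31/3  ->  a_5 = 31/60
Truncated series: y(x) = -1 + 3 x + 3 x^2 - (5/3) x^3 - (23/12) x^4 + (31/60) x^5 + O(x^6).

a_0 = -1; a_1 = 3; a_2 = 3; a_3 = -5/3; a_4 = -23/12; a_5 = 31/60


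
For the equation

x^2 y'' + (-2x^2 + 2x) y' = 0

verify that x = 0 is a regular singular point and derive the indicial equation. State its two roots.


Divide by x^2 to reach normal form y'' + P_1(x) y' + P_2(x) y = 0 with P_1(x) = -2 + 2/x and P_2(x) = 0.
x = 0 is a singular point because the y'-coefficient -2 + 2/x has a pole at x = 0.
It is a regular singular point because x P_1(x) = p(x) = 2 - 2x and x^2 P_2(x) = q(x) = 0 are polynomials, hence analytic at x = 0.
p(0) = 2,  q(0) = 0.
Indicial equation: r(r-1) + p(0) r + q(0) = 0, i.e. r^2 + (p(0) - 1) r + q(0) = 0, i.e. r^2 + 1 r = 0.
Discriminant: (1)^2 - 4(0) = 1, so r = (-1 ± 1)/2.
Solving: r_1 = 0, r_2 = -1.

indicial: r^2 + 1 r = 0; roots r_1 = 0, r_2 = -1


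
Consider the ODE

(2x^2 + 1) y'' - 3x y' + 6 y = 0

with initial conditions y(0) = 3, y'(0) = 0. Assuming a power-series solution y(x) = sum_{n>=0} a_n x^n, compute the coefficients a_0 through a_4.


Ansatz: y(x) = sum_{n>=0} a_n x^n, so y'(x) = sum_{n>=1} n a_n x^(n-1) and y''(x) = sum_{n>=2} n(n-1) a_n x^(n-2).
Substitute into P(x) y'' + Q(x) y' + R(x) y = 0 with P(x) = 2x^2 + 1, Q(x) = -3x, R(x) = 6, and match powers of x.
Initial conditions: a_0 = 3, a_1 = 0.
Setting the coefficient of each power of x to zero and solving order by order (substituting the coefficients already found):
  x^0: 2 a_2 + 6 a_0 = 0  ->  2 a_2 = -6 a_0 = -18  ->  a_2 = -9
  x^1: 6 a_3 + 3 a_1 = 0  ->  6 a_3 = -3 a_1 = 0  ->  a_3 = 0
  x^2: 12 a_4 + 4 a_2 = 0  ->  12 a_4 = -4 a_2 = 36  ->  a_4 = 3
Truncated series: y(x) = 3 - 9 x^2 + 3 x^4 + O(x^5).

a_0 = 3; a_1 = 0; a_2 = -9; a_3 = 0; a_4 = 3


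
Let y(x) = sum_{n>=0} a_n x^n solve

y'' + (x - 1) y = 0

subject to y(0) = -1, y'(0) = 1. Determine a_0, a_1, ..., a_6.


Ansatz: y(x) = sum_{n>=0} a_n x^n, so y'(x) = sum_{n>=1} n a_n x^(n-1) and y''(x) = sum_{n>=2} n(n-1) a_n x^(n-2).
Substitute into P(x) y'' + Q(x) y' + R(x) y = 0 with P(x) = 1, Q(x) = 0, R(x) = x - 1, and match powers of x.
Initial conditions: a_0 = -1, a_1 = 1.
Setting the coefficient of each power of x to zero and solving order by order (substituting the coefficients already found):
  x^0: 2 a_2 - a_0 = 0  ->  2 a_2 = a_0 = -1  ->  a_2 = -1/2
  x^1: 6 a_3 - a_1 + a_0 = 0  ->  6 a_3 = a_1 - a_0 = 2  ->  a_3 = 1/3
  x^2: 12 a_4 - a_2 + a_1 = 0  ->  12 a_4 = a_2 - a_1 = -3/2  ->  a_4 = -1/8
  x^3: 20 a_5 - a_3 + a_2 = 0  ->  20 a_5 = a_3 - a_2 = 5/6  ->  a_5 = 1/24
  x^4: 30 a_6 - a_4 + a_3 = 0  ->  30 a_6 = a_4 - a_3 = -11/24  ->  a_6 = -11/720
Truncated series: y(x) = -1 + x - (1/2) x^2 + (1/3) x^3 - (1/8) x^4 + (1/24) x^5 - (11/720) x^6 + O(x^7).

a_0 = -1; a_1 = 1; a_2 = -1/2; a_3 = 1/3; a_4 = -1/8; a_5 = 1/24; a_6 = -11/720


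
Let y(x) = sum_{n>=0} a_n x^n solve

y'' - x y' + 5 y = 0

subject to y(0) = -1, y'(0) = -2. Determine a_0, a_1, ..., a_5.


Ansatz: y(x) = sum_{n>=0} a_n x^n, so y'(x) = sum_{n>=1} n a_n x^(n-1) and y''(x) = sum_{n>=2} n(n-1) a_n x^(n-2).
Substitute into P(x) y'' + Q(x) y' + R(x) y = 0 with P(x) = 1, Q(x) = -x, R(x) = 5, and match powers of x.
Initial conditions: a_0 = -1, a_1 = -2.
Setting the coefficient of each power of x to zero and solving order by order (substituting the coefficients already found):
  x^0: 2 a_2 + 5 a_0 = 0  ->  2 a_2 = -5 a_0 = 5  ->  a_2 = 5/2
  x^1: 6 a_3 + 4 a_1 = 0  ->  6 a_3 = -4 a_1 = 8  ->  a_3 = 4/3
  x^2: 12 a_4 + 3 a_2 = 0  ->  12 a_4 = -3 a_2 = -15/2  ->  a_4 = -5/8
  x^3: 20 a_5 + 2 a_3 = 0  ->  20 a_5 = -2 a_3 = -8/3  ->  a_5 = -2/15
Truncated series: y(x) = -1 - 2 x + (5/2) x^2 + (4/3) x^3 - (5/8) x^4 - (2/15) x^5 + O(x^6).

a_0 = -1; a_1 = -2; a_2 = 5/2; a_3 = 4/3; a_4 = -5/8; a_5 = -2/15


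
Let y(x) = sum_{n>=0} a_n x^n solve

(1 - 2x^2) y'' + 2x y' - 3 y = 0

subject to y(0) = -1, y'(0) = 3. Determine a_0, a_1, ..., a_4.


Ansatz: y(x) = sum_{n>=0} a_n x^n, so y'(x) = sum_{n>=1} n a_n x^(n-1) and y''(x) = sum_{n>=2} n(n-1) a_n x^(n-2).
Substitute into P(x) y'' + Q(x) y' + R(x) y = 0 with P(x) = 1 - 2x^2, Q(x) = 2x, R(x) = -3, and match powers of x.
Initial conditions: a_0 = -1, a_1 = 3.
Setting the coefficient of each power of x to zero and solving order by order (substituting the coefficients already found):
  x^0: 2 a_2 - 3 a_0 = 0  ->  2 a_2 = 3 a_0 = -3  ->  a_2 = -3/2
  x^1: 6 a_3 - a_1 = 0  ->  6 a_3 = a_1 = 3  ->  a_3 = 1/2
  x^2: 12 a_4 - 3 a_2 = 0  ->  12 a_4 = 3 a_2 = -9/2  ->  a_4 = -3/8
Truncated series: y(x) = -1 + 3 x - (3/2) x^2 + (1/2) x^3 - (3/8) x^4 + O(x^5).

a_0 = -1; a_1 = 3; a_2 = -3/2; a_3 = 1/2; a_4 = -3/8


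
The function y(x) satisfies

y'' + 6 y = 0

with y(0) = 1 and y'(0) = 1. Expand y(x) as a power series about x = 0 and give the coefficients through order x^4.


Ansatz: y(x) = sum_{n>=0} a_n x^n, so y'(x) = sum_{n>=1} n a_n x^(n-1) and y''(x) = sum_{n>=2} n(n-1) a_n x^(n-2).
Substitute into P(x) y'' + Q(x) y' + R(x) y = 0 with P(x) = 1, Q(x) = 0, R(x) = 6, and match powers of x.
Initial conditions: a_0 = 1, a_1 = 1.
Setting the coefficient of each power of x to zero and solving order by order (substituting the coefficients already found):
  x^0: 2 a_2 + 6 a_0 = 0  ->  2 a_2 = -6 a_0 = -6  ->  a_2 = -3
  x^1: 6 a_3 + 6 a_1 = 0  ->  6 a_3 = -6 a_1 = -6  ->  a_3 = -1
  x^2: 12 a_4 + 6 a_2 = 0  ->  12 a_4 = -6 a_2 = 18  ->  a_4 = 3/2
Truncated series: y(x) = 1 + x - 3 x^2 - x^3 + (3/2) x^4 + O(x^5).

a_0 = 1; a_1 = 1; a_2 = -3; a_3 = -1; a_4 = 3/2


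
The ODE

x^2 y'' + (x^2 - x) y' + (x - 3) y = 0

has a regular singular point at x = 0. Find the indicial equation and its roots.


Divide by x^2 to reach normal form y'' + P_1(x) y' + P_2(x) y = 0 with P_1(x) = 1 - 1/x and P_2(x) = 1/x - 3/x^2.
x = 0 is a singular point because the y'-coefficient 1 - 1/x has a pole at x = 0 and the y-coefficient 1/x - 3/x^2 has a pole at x = 0.
It is a regular singular point because x P_1(x) = p(x) = x - 1 and x^2 P_2(x) = q(x) = x - 3 are polynomials, hence analytic at x = 0.
p(0) = -1,  q(0) = -3.
Indicial equation: r(r-1) + p(0) r + q(0) = 0, i.e. r^2 + (p(0) - 1) r + q(0) = 0, i.e. r^2 - 2 r - 3 = 0.
Discriminant: (-2)^2 - 4(-3) = 16, so r = (2 ± 4)/2.
Solving: r_1 = 3, r_2 = -1.

indicial: r^2 - 2 r - 3 = 0; roots r_1 = 3, r_2 = -1


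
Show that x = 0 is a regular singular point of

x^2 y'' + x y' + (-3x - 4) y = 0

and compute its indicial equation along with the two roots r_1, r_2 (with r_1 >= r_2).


Divide by x^2 to reach normal form y'' + P_1(x) y' + P_2(x) y = 0 with P_1(x) = 1/x and P_2(x) = -3/x - 4/x^2.
x = 0 is a singular point because the y'-coefficient 1/x has a pole at x = 0 and the y-coefficient -3/x - 4/x^2 has a pole at x = 0.
It is a regular singular point because x P_1(x) = p(x) = 1 and x^2 P_2(x) = q(x) = -3x - 4 are polynomials, hence analytic at x = 0.
p(0) = 1,  q(0) = -4.
Indicial equation: r(r-1) + p(0) r + q(0) = 0, i.e. r^2 + (p(0) - 1) r + q(0) = 0, i.e. r^2 - 4 = 0.
Discriminant: (0)^2 - 4(-4) = 16, so r = (0 ± 4)/2.
Solving: r_1 = 2, r_2 = -2.

indicial: r^2 - 4 = 0; roots r_1 = 2, r_2 = -2


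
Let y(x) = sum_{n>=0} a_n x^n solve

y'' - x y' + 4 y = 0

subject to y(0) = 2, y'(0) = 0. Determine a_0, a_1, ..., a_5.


Ansatz: y(x) = sum_{n>=0} a_n x^n, so y'(x) = sum_{n>=1} n a_n x^(n-1) and y''(x) = sum_{n>=2} n(n-1) a_n x^(n-2).
Substitute into P(x) y'' + Q(x) y' + R(x) y = 0 with P(x) = 1, Q(x) = -x, R(x) = 4, and match powers of x.
Initial conditions: a_0 = 2, a_1 = 0.
Setting the coefficient of each power of x to zero and solving order by order (substituting the coefficients already found):
  x^0: 2 a_2 + 4 a_0 = 0  ->  2 a_2 = -4 a_0 = -8  ->  a_2 = -4
  x^1: 6 a_3 + 3 a_1 = 0  ->  6 a_3 = -3 a_1 = 0  ->  a_3 = 0
  x^2: 12 a_4 + 2 a_2 = 0  ->  12 a_4 = -2 a_2 = 8  ->  a_4 = 2/3
  x^3: 20 a_5 + a_3 = 0  ->  20 a_5 = -a_3 = 0  ->  a_5 = 0
Truncated series: y(x) = 2 - 4 x^2 + (2/3) x^4 + O(x^6).

a_0 = 2; a_1 = 0; a_2 = -4; a_3 = 0; a_4 = 2/3; a_5 = 0


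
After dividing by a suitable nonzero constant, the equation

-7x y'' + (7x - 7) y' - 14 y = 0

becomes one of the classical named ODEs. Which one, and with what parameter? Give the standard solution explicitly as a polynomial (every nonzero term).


All three coefficients share the factor -7; dividing through by -7 gives  x y'' + (1 - x) y' + 2 y = 0.
This matches the Laguerre equation x y'' + (1 - x) y' + n y = 0 with n = 2; the polynomial solution is L_2(x).
With y = sum_k a_k x^k, matching x^k gives (k+1)k a_{k+1} + (k+1) a_{k+1} - k a_k + n a_k = 0, i.e. (k+1)^2 a_{k+1} = (k - n) a_k = (k - 2) a_k. The right side vanishes at k = 2, so the series terminates at degree 2.
Standard normalization L_n(0) = 1 gives a_0 = 1. Work upward with a_{k+1} = (k - 2) a_k / (k+1)^2:
  a_1 = (0 - 2)(1) / 1^2 = -2/1 = -2
  a_2 = (1 - 2)(-2) / 2^2 = 2/4 = 1/2
Hence L_2(x) = x^2/2 - 2 x + 1.

L_2(x); series = x^2/2 - 2 x + 1


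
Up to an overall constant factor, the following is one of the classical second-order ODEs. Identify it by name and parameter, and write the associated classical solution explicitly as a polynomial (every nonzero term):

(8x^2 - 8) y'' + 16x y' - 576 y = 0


All three coefficients share the factor -8; dividing through by -8 gives  (1 - x^2) y'' - 2x y' + 72 y = 0.
This matches the Legendre equation (1 - x^2) y'' - 2x y' + n(n+1) y = 0 (note the -2x y' term) with n(n+1) = 72, so n = 8; the polynomial solution is P_8(x).
With y = sum_k a_k x^k, matching x^k gives (k+2)(k+1) a_{k+2} = [k(k+1) - n(n+1)] a_k = (k - 8)(k + 9) a_k. The right side vanishes at k = 8, so the series with the parity of 8 terminates at degree 8.
Standard normalization (P_n(1) = 1): leading coefficient (2n)!/(2^n (n!)^2) = 20922789888000/(256*1625702400) = 6435/128, so a_8 = 6435/128. Work downward with a_k = (k+1)(k+2) a_{k+2} / ((k - 8)(k + 9)):
  a_6 = (7)(8)(6435/128) / ((6 - 8)(6 + 9)) = (45045/16)/(-30) = -3003/32
  a_4 = (5)(6)(-3003/32) / ((4 - 8)(4 + 9)) = (-45045/16)/(-52) = 3465/64
  a_2 = (3)(4)(3465/64) / ((2 - 8)(2 + 9)) = (10395/16)/(-66) = -315/32
  a_0 = (1)(2)(-315/32) / ((0 - 8)(0 + 9)) = (-315/16)/(-72) = 35/128
Hence P_8(x) = 6435 x^8/128 - 3003 x^6/32 + 3465 x^4/64 - 315 x^2/32 + 35/128.

P_8(x); series = 6435 x^8/128 - 3003 x^6/32 + 3465 x^4/64 - 315 x^2/32 + 35/128


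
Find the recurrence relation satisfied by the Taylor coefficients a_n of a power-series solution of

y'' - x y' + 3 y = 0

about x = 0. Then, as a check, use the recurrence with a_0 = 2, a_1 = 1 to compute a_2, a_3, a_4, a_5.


Substitute y = sum_n a_n x^n.
y''(x) has coefficient (n+2)(n+1) a_{n+2} at x^n;
-x y'(x) has coefficient -n a_n at x^n (shift);
3 y(x) has coefficient 3 a_n at x^n.
Matching x^n: (n+2)(n+1) a_{n+2} + (-n + 3) a_n = 0.
Thus a_{n+2} = (n - 3) / ((n+1)(n+2)) * a_n.

Check with a_0 = 2, a_1 = 1 (apply the recurrence for n = 0, 1, 2, 3): a_0 = 2, a_1 = 1, a_2 = -3, a_3 = -1/3, a_4 = 1/4, a_5 = 0.

a_(n+2) = (n - 3) / ((n+1)(n+2)) * a_n; check: a_0 = 2, a_1 = 1, a_2 = -3, a_3 = -1/3, a_4 = 1/4, a_5 = 0


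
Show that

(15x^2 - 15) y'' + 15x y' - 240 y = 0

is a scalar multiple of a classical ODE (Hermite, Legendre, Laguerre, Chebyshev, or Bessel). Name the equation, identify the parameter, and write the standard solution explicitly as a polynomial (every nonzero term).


All three coefficients share the factor -15; dividing through by -15 gives  (1 - x^2) y'' - x y' + 16 y = 0.
This matches the Chebyshev equation (1 - x^2) y'' - x y' + n^2 y = 0 (note the -x y' term, not -2x y') with n^2 = 16, so n = 4; the polynomial solution is T_4(x).
With y = sum_k a_k x^k, matching x^k gives (k+2)(k+1) a_{k+2} = (k^2 - n^2) a_k = (k - 4)(k + 4) a_k. The right side vanishes at k = 4, so the series with the parity of 4 terminates at degree 4.
Standard normalization: leading coefficient of T_n is 2^(n-1), so a_4 = 2^3 = 8. Work downward with a_k = (k+1)(k+2) a_{k+2} / ((k - 4)(k + 4)):
  a_2 = (3)(4)(8) / ((2 - 4)(2 + 4)) = 96/(-12) = -8
  a_0 = (1)(2)(-8) / ((0 - 4)(0 + 4)) = -16/(-16) = 1
Hence T_4(x) = 8 x^4 - 8 x^2 + 1.

T_4(x); series = 8 x^4 - 8 x^2 + 1


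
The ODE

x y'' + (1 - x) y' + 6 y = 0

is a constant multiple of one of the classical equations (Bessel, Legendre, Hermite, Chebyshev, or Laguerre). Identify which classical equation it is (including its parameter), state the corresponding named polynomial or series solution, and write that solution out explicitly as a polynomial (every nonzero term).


The equation is already in a standard form:  x y'' + (1 - x) y' + 6 y = 0.
This matches the Laguerre equation x y'' + (1 - x) y' + n y = 0 with n = 6; the polynomial solution is L_6(x).
With y = sum_k a_k x^k, matching x^k gives (k+1)k a_{k+1} + (k+1) a_{k+1} - k a_k + n a_k = 0, i.e. (k+1)^2 a_{k+1} = (k - n) a_k = (k - 6) a_k. The right side vanishes at k = 6, so the series terminates at degree 6.
Standard normalization L_n(0) = 1 gives a_0 = 1. Work upward with a_{k+1} = (k - 6) a_k / (k+1)^2:
  a_1 = (0 - 6)(1) / 1^2 = -6/1 = -6
  a_2 = (1 - 6)(-6) / 2^2 = 30/4 = 15/2
  a_3 = (2 - 6)(15/2) / 3^2 = -30/9 = -10/3
  a_4 = (3 - 6)(-10/3) / 4^2 = 10/16 = 5/8
  a_5 = (4 - 6)(5/8) / 5^2 = (-5/4)/25 = -1/20
  a_6 = (5 - 6)(-1/20) / 6^2 = (1/20)/36 = 1/720
Hence L_6(x) = x^6/720 - x^5/20 + 5 x^4/8 - 10 x^3/3 + 15 x^2/2 - 6 x + 1.

L_6(x); series = x^6/720 - x^5/20 + 5 x^4/8 - 10 x^3/3 + 15 x^2/2 - 6 x + 1


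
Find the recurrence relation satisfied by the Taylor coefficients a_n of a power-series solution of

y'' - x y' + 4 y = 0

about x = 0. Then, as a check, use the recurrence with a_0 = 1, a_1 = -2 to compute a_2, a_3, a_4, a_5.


Substitute y = sum_n a_n x^n.
y''(x) has coefficient (n+2)(n+1) a_{n+2} at x^n;
-x y'(x) has coefficient -n a_n at x^n (shift);
4 y(x) has coefficient 4 a_n at x^n.
Matching x^n: (n+2)(n+1) a_{n+2} + (-n + 4) a_n = 0.
Thus a_{n+2} = (n - 4) / ((n+1)(n+2)) * a_n.

Check with a_0 = 1, a_1 = -2 (apply the recurrence for n = 0, 1, 2, 3): a_0 = 1, a_1 = -2, a_2 = -2, a_3 = 1, a_4 = 1/3, a_5 = -1/20.

a_(n+2) = (n - 4) / ((n+1)(n+2)) * a_n; check: a_0 = 1, a_1 = -2, a_2 = -2, a_3 = 1, a_4 = 1/3, a_5 = -1/20


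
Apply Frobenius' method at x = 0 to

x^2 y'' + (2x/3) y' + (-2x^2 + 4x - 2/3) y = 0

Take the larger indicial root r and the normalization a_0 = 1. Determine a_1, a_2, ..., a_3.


Write in Frobenius form y'' + (p(x)/x) y' + (q(x)/x^2) y = 0:
  p(x) = 2/3,  q(x) = -2x^2 + 4x - 2/3.
Indicial equation: r(r-1) + (2/3) r + (-2/3) = 0 -> roots r_1 = 1, r_2 = -2/3.
Take r = r_1 = 1. Let y(x) = x^r sum_{n>=0} a_n x^n with a_0 = 1.
Substitute y = x^r sum a_n x^n and match x^{r+n}. The recurrence is
  D(n) a_n + 4 a_{n-1} - 2 a_{n-2} = 0,  where D(n) = (r+n)(r+n-1) + (2/3)(r+n) + (-2/3).
  a_n = [-4 a_{n-1} + 2 a_{n-2}] / D(n).
Since the indicial polynomial factors as (r - r_1)(r - r_2), D(n) = (r_1 + n - r_1)(r_1 + n - r_2) = n(n + 5/3).
Evaluating step by step (a_0 = 1):
  n = 1: D(1) = 1(1 + 5/3) = 8/3; numerator = -4(1) = -4; a_1 = (-4)/(8/3) = -3/2
  n = 2: D(2) = 2(2 + 5/3) = 22/3; numerator = -4(-3/2) + 2(1) = 8; a_2 = (8)/(22/3) = 12/11
  n = 3: D(3) = 3(3 + 5/3) = 14; numerator = -4(12/11) + 2(-3/2) = -81/11; a_3 = (-81/11)/(14) = -81/154

r = 1; a_0 = 1; a_1 = -3/2; a_2 = 12/11; a_3 = -81/154


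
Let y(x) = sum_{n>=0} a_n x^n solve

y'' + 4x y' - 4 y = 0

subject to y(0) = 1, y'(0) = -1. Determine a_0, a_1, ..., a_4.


Ansatz: y(x) = sum_{n>=0} a_n x^n, so y'(x) = sum_{n>=1} n a_n x^(n-1) and y''(x) = sum_{n>=2} n(n-1) a_n x^(n-2).
Substitute into P(x) y'' + Q(x) y' + R(x) y = 0 with P(x) = 1, Q(x) = 4x, R(x) = -4, and match powers of x.
Initial conditions: a_0 = 1, a_1 = -1.
Setting the coefficient of each power of x to zero and solving order by order (substituting the coefficients already found):
  x^0: 2 a_2 - 4 a_0 = 0  ->  2 a_2 = 4 a_0 = 4  ->  a_2 = 2
  x^1: 6 a_3 = 0  ->  a_3 = 0
  x^2: 12 a_4 + 4 a_2 = 0  ->  12 a_4 = -4 a_2 = -8  ->  a_4 = -2/3
Truncated series: y(x) = 1 - x + 2 x^2 - (2/3) x^4 + O(x^5).

a_0 = 1; a_1 = -1; a_2 = 2; a_3 = 0; a_4 = -2/3


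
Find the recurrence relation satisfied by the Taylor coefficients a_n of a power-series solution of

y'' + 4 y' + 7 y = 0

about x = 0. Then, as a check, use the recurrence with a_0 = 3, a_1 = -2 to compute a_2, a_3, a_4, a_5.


Substitute y = sum_n a_n x^n.
y''(x) has coefficient (n+2)(n+1) a_{n+2} at x^n;
4 y'(x) has coefficient 4 (n+1) a_{n+1} at x^n;
7 y(x) has coefficient 7 a_n at x^n.
Matching x^n: (n+2)(n+1) a_{n+2} + 4 (n+1) a_{n+1} + 7 a_n = 0.
Thus a_{n+2} = [-4 (n+1) a_{n+1} - 7 a_n] / ((n+1)(n+2)).

Check with a_0 = 3, a_1 = -2 (apply the recurrence for n = 0, 1, 2, 3): a_0 = 3, a_1 = -2, a_2 = -13/2, a_3 = 11, a_4 = -173/24, a_5 = 23/12.

a_(n+2) = [-4 (n+1) a_(n+1) - 7 a_n] / ((n+1)(n+2)); check: a_0 = 3, a_1 = -2, a_2 = -13/2, a_3 = 11, a_4 = -173/24, a_5 = 23/12


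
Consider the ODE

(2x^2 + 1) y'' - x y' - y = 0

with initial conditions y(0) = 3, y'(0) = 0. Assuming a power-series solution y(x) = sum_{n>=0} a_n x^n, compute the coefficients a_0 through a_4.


Ansatz: y(x) = sum_{n>=0} a_n x^n, so y'(x) = sum_{n>=1} n a_n x^(n-1) and y''(x) = sum_{n>=2} n(n-1) a_n x^(n-2).
Substitute into P(x) y'' + Q(x) y' + R(x) y = 0 with P(x) = 2x^2 + 1, Q(x) = -x, R(x) = -1, and match powers of x.
Initial conditions: a_0 = 3, a_1 = 0.
Setting the coefficient of each power of x to zero and solving order by order (substituting the coefficients already found):
  x^0: 2 a_2 - a_0 = 0  ->  2 a_2 = a_0 = 3  ->  a_2 = 3/2
  x^1: 6 a_3 - 2 a_1 = 0  ->  6 a_3 = 2 a_1 = 0  ->  a_3 = 0
  x^2: 12 a_4 + a_2 = 0  ->  12 a_4 = -a_2 = -3/2  ->  a_4 = -1/8
Truncated series: y(x) = 3 + (3/2) x^2 - (1/8) x^4 + O(x^5).

a_0 = 3; a_1 = 0; a_2 = 3/2; a_3 = 0; a_4 = -1/8


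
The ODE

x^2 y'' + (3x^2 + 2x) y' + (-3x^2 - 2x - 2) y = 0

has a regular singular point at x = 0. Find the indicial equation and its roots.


Divide by x^2 to reach normal form y'' + P_1(x) y' + P_2(x) y = 0 with P_1(x) = 3 + 2/x and P_2(x) = -3 - 2/x - 2/x^2.
x = 0 is a singular point because the y'-coefficient 3 + 2/x has a pole at x = 0 and the y-coefficient -3 - 2/x - 2/x^2 has a pole at x = 0.
It is a regular singular point because x P_1(x) = p(x) = 3x + 2 and x^2 P_2(x) = q(x) = -3x^2 - 2x - 2 are polynomials, hence analytic at x = 0.
p(0) = 2,  q(0) = -2.
Indicial equation: r(r-1) + p(0) r + q(0) = 0, i.e. r^2 + (p(0) - 1) r + q(0) = 0, i.e. r^2 + 1 r - 2 = 0.
Discriminant: (1)^2 - 4(-2) = 9, so r = (-1 ± 3)/2.
Solving: r_1 = 1, r_2 = -2.

indicial: r^2 + 1 r - 2 = 0; roots r_1 = 1, r_2 = -2


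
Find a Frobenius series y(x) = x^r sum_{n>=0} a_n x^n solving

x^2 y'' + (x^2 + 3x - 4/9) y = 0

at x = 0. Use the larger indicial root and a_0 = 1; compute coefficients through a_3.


Write in Frobenius form y'' + (p(x)/x) y' + (q(x)/x^2) y = 0:
  p(x) = 0,  q(x) = x^2 + 3x - 4/9.
Indicial equation: r(r-1) + (0) r + (-4/9) = 0 -> roots r_1 = 4/3, r_2 = -1/3.
Take r = r_1 = 4/3. Let y(x) = x^r sum_{n>=0} a_n x^n with a_0 = 1.
Substitute y = x^r sum a_n x^n and match x^{r+n}. The recurrence is
  D(n) a_n + 3 a_{n-1} + 1 a_{n-2} = 0,  where D(n) = (r+n)(r+n-1) + (0)(r+n) + (-4/9).
  a_n = [-3 a_{n-1} - 1 a_{n-2}] / D(n).
Since the indicial polynomial factors as (r - r_1)(r - r_2), D(n) = (r_1 + n - r_1)(r_1 + n - r_2) = n(n + 5/3).
Evaluating step by step (a_0 = 1):
  n = 1: D(1) = 1(1 + 5/3) = 8/3; numerator = -3(1) = -3; a_1 = (-3)/(8/3) = -9/8
  n = 2: D(2) = 2(2 + 5/3) = 22/3; numerator = -3(-9/8) - 1(1) = 19/8; a_2 = (19/8)/(22/3) = 57/176
  n = 3: D(3) = 3(3 + 5/3) = 14; numerator = -3(57/176) - 1(-9/8) = 27/176; a_3 = (27/176)/(14) = 27/2464

r = 4/3; a_0 = 1; a_1 = -9/8; a_2 = 57/176; a_3 = 27/2464


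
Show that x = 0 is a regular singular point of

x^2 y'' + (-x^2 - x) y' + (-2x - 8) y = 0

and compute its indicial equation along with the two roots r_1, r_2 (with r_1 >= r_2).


Divide by x^2 to reach normal form y'' + P_1(x) y' + P_2(x) y = 0 with P_1(x) = -1 - 1/x and P_2(x) = -2/x - 8/x^2.
x = 0 is a singular point because the y'-coefficient -1 - 1/x has a pole at x = 0 and the y-coefficient -2/x - 8/x^2 has a pole at x = 0.
It is a regular singular point because x P_1(x) = p(x) = -x - 1 and x^2 P_2(x) = q(x) = -2x - 8 are polynomials, hence analytic at x = 0.
p(0) = -1,  q(0) = -8.
Indicial equation: r(r-1) + p(0) r + q(0) = 0, i.e. r^2 + (p(0) - 1) r + q(0) = 0, i.e. r^2 - 2 r - 8 = 0.
Discriminant: (-2)^2 - 4(-8) = 36, so r = (2 ± 6)/2.
Solving: r_1 = 4, r_2 = -2.

indicial: r^2 - 2 r - 8 = 0; roots r_1 = 4, r_2 = -2


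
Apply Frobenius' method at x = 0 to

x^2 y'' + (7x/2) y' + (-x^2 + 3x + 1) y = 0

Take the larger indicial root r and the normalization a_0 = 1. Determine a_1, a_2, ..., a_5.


Write in Frobenius form y'' + (p(x)/x) y' + (q(x)/x^2) y = 0:
  p(x) = 7/2,  q(x) = -x^2 + 3x + 1.
Indicial equation: r(r-1) + (7/2) r + (1) = 0 -> roots r_1 = -1/2, r_2 = -2.
Take r = r_1 = -1/2. Let y(x) = x^r sum_{n>=0} a_n x^n with a_0 = 1.
Substitute y = x^r sum a_n x^n and match x^{r+n}. The recurrence is
  D(n) a_n + 3 a_{n-1} - 1 a_{n-2} = 0,  where D(n) = (r+n)(r+n-1) + (7/2)(r+n) + (1).
  a_n = [-3 a_{n-1} + 1 a_{n-2}] / D(n).
Since the indicial polynomial factors as (r - r_1)(r - r_2), D(n) = (r_1 + n - r_1)(r_1 + n - r_2) = n(n + 3/2).
Evaluating step by step (a_0 = 1):
  n = 1: D(1) = 1(1 + 3/2) = 5/2; numerator = -3(1) = -3; a_1 = (-3)/(5/2) = -6/5
  n = 2: D(2) = 2(2 + 3/2) = 7; numerator = -3(-6/5) + 1(1) = 23/5; a_2 = (23/5)/(7) = 23/35
  n = 3: D(3) = 3(3 + 3/2) = 27/2; numerator = -3(23/35) + 1(-6/5) = -111/35; a_3 = (-111/35)/(27/2) = -74/315
  n = 4: D(4) = 4(4 + 3/2) = 22; numerator = -3(-74/315) + 1(23/35) = 143/105; a_4 = (143/105)/(22) = 13/210
  n = 5: D(5) = 5(5 + 3/2) = 65/2; numerator = -3(13/210) + 1(-74/315) = -53/126; a_5 = (-53/126)/(65/2) = -53/4095

r = -1/2; a_0 = 1; a_1 = -6/5; a_2 = 23/35; a_3 = -74/315; a_4 = 13/210; a_5 = -53/4095


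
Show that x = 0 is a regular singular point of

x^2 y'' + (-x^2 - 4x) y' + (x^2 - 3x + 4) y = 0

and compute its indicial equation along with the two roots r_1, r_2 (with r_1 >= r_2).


Divide by x^2 to reach normal form y'' + P_1(x) y' + P_2(x) y = 0 with P_1(x) = -1 - 4/x and P_2(x) = 1 - 3/x + 4/x^2.
x = 0 is a singular point because the y'-coefficient -1 - 4/x has a pole at x = 0 and the y-coefficient 1 - 3/x + 4/x^2 has a pole at x = 0.
It is a regular singular point because x P_1(x) = p(x) = -x - 4 and x^2 P_2(x) = q(x) = x^2 - 3x + 4 are polynomials, hence analytic at x = 0.
p(0) = -4,  q(0) = 4.
Indicial equation: r(r-1) + p(0) r + q(0) = 0, i.e. r^2 + (p(0) - 1) r + q(0) = 0, i.e. r^2 - 5 r + 4 = 0.
Discriminant: (-5)^2 - 4(4) = 9, so r = (5 ± 3)/2.
Solving: r_1 = 4, r_2 = 1.

indicial: r^2 - 5 r + 4 = 0; roots r_1 = 4, r_2 = 1


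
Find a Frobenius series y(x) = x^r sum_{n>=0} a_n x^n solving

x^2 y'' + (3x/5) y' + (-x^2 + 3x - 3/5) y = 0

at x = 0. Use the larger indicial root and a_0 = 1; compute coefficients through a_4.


Write in Frobenius form y'' + (p(x)/x) y' + (q(x)/x^2) y = 0:
  p(x) = 3/5,  q(x) = -x^2 + 3x - 3/5.
Indicial equation: r(r-1) + (3/5) r + (-3/5) = 0 -> roots r_1 = 1, r_2 = -3/5.
Take r = r_1 = 1. Let y(x) = x^r sum_{n>=0} a_n x^n with a_0 = 1.
Substitute y = x^r sum a_n x^n and match x^{r+n}. The recurrence is
  D(n) a_n + 3 a_{n-1} - 1 a_{n-2} = 0,  where D(n) = (r+n)(r+n-1) + (3/5)(r+n) + (-3/5).
  a_n = [-3 a_{n-1} + 1 a_{n-2}] / D(n).
Since the indicial polynomial factors as (r - r_1)(r - r_2), D(n) = (r_1 + n - r_1)(r_1 + n - r_2) = n(n + 8/5).
Evaluating step by step (a_0 = 1):
  n = 1: D(1) = 1(1 + 8/5) = 13/5; numerator = -3(1) = -3; a_1 = (-3)/(13/5) = -15/13
  n = 2: D(2) = 2(2 + 8/5) = 36/5; numerator = -3(-15/13) + 1(1) = 58/13; a_2 = (58/13)/(36/5) = 145/234
  n = 3: D(3) = 3(3 + 8/5) = 69/5; numerator = -3(145/234) + 1(-15/13) = -235/78; a_3 = (-235/78)/(69/5) = -1175/5382
  n = 4: D(4) = 4(4 + 8/5) = 112/5; numerator = -3(-1175/5382) + 1(145/234) = 3430/2691; a_4 = (3430/2691)/(112/5) = 1225/21528

r = 1; a_0 = 1; a_1 = -15/13; a_2 = 145/234; a_3 = -1175/5382; a_4 = 1225/21528


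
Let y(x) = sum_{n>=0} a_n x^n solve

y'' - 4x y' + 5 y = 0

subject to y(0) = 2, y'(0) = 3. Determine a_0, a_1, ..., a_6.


Ansatz: y(x) = sum_{n>=0} a_n x^n, so y'(x) = sum_{n>=1} n a_n x^(n-1) and y''(x) = sum_{n>=2} n(n-1) a_n x^(n-2).
Substitute into P(x) y'' + Q(x) y' + R(x) y = 0 with P(x) = 1, Q(x) = -4x, R(x) = 5, and match powers of x.
Initial conditions: a_0 = 2, a_1 = 3.
Setting the coefficient of each power of x to zero and solving order by order (substituting the coefficients already found):
  x^0: 2 a_2 + 5 a_0 = 0  ->  2 a_2 = -5 a_0 = -10  ->  a_2 = -5
  x^1: 6 a_3 + a_1 = 0  ->  6 a_3 = -a_1 = -3  ->  a_3 = -1/2
  x^2: 12 a_4 - 3 a_2 = 0  ->  12 a_4 = 3 a_2 = -15  ->  a_4 = -5/4
  x^3: 20 a_5 - 7 a_3 = 0  ->  20 a_5 = 7 a_3 = -7/2  ->  a_5 = -7/40
  x^4: 30 a_6 - 11 a_4 = 0  ->  30 a_6 = 11 a_4 = -55/4  ->  a_6 = -11/24
Truncated series: y(x) = 2 + 3 x - 5 x^2 - (1/2) x^3 - (5/4) x^4 - (7/40) x^5 - (11/24) x^6 + O(x^7).

a_0 = 2; a_1 = 3; a_2 = -5; a_3 = -1/2; a_4 = -5/4; a_5 = -7/40; a_6 = -11/24


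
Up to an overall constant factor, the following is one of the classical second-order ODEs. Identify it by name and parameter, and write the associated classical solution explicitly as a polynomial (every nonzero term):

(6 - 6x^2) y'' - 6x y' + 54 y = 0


All three coefficients share the factor 6; dividing through by 6 gives  (1 - x^2) y'' - x y' + 9 y = 0.
This matches the Chebyshev equation (1 - x^2) y'' - x y' + n^2 y = 0 (note the -x y' term, not -2x y') with n^2 = 9, so n = 3; the polynomial solution is T_3(x).
With y = sum_k a_k x^k, matching x^k gives (k+2)(k+1) a_{k+2} = (k^2 - n^2) a_k = (k - 3)(k + 3) a_k. The right side vanishes at k = 3, so the series with the parity of 3 terminates at degree 3.
Standard normalization: leading coefficient of T_n is 2^(n-1), so a_3 = 2^2 = 4. Work downward with a_k = (k+1)(k+2) a_{k+2} / ((k - 3)(k + 3)):
  a_1 = (2)(3)(4) / ((1 - 3)(1 + 3)) = 24/(-8) = -3
Hence T_3(x) = 4 x^3 - 3 x.

T_3(x); series = 4 x^3 - 3 x


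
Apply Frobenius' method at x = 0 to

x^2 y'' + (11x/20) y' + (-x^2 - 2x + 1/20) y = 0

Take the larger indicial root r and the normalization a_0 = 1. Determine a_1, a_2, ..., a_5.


Write in Frobenius form y'' + (p(x)/x) y' + (q(x)/x^2) y = 0:
  p(x) = 11/20,  q(x) = -x^2 - 2x + 1/20.
Indicial equation: r(r-1) + (11/20) r + (1/20) = 0 -> roots r_1 = 1/4, r_2 = 1/5.
Take r = r_1 = 1/4. Let y(x) = x^r sum_{n>=0} a_n x^n with a_0 = 1.
Substitute y = x^r sum a_n x^n and match x^{r+n}. The recurrence is
  D(n) a_n - 2 a_{n-1} - 1 a_{n-2} = 0,  where D(n) = (r+n)(r+n-1) + (11/20)(r+n) + (1/20).
  a_n = [2 a_{n-1} + 1 a_{n-2}] / D(n).
Since the indicial polynomial factors as (r - r_1)(r - r_2), D(n) = (r_1 + n - r_1)(r_1 + n - r_2) = n(n + 1/20).
Evaluating step by step (a_0 = 1):
  n = 1: D(1) = 1(1 + 1/20) = 21/20; numerator = 2(1) = 2; a_1 = (2)/(21/20) = 40/21
  n = 2: D(2) = 2(2 + 1/20) = 41/10; numerator = 2(40/21) + 1(1) = 101/21; a_2 = (101/21)/(41/10) = 1010/861
  n = 3: D(3) = 3(3 + 1/20) = 183/20; numerator = 2(1010/861) + 1(40/21) = 1220/287; a_3 = (1220/287)/(183/20) = 400/861
  n = 4: D(4) = 4(4 + 1/20) = 81/5; numerator = 2(400/861) + 1(1010/861) = 1810/861; a_4 = (1810/861)/(81/5) = 9050/69741
  n = 5: D(5) = 5(5 + 1/20) = 101/4; numerator = 2(9050/69741) + 1(400/861) = 50500/69741; a_5 = (50500/69741)/(101/4) = 2000/69741

r = 1/4; a_0 = 1; a_1 = 40/21; a_2 = 1010/861; a_3 = 400/861; a_4 = 9050/69741; a_5 = 2000/69741
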